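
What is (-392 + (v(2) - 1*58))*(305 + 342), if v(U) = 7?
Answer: -286621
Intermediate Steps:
(-392 + (v(2) - 1*58))*(305 + 342) = (-392 + (7 - 1*58))*(305 + 342) = (-392 + (7 - 58))*647 = (-392 - 51)*647 = -443*647 = -286621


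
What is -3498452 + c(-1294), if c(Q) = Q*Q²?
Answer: -2170218636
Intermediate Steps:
c(Q) = Q³
-3498452 + c(-1294) = -3498452 + (-1294)³ = -3498452 - 2166720184 = -2170218636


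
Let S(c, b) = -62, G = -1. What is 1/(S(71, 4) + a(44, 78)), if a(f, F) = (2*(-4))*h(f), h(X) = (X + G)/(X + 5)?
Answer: -49/3382 ≈ -0.014488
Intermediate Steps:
h(X) = (-1 + X)/(5 + X) (h(X) = (X - 1)/(X + 5) = (-1 + X)/(5 + X))
a(f, F) = -8*(-1 + f)/(5 + f) (a(f, F) = (2*(-4))*((-1 + f)/(5 + f)) = -8*(-1 + f)/(5 + f))
1/(S(71, 4) + a(44, 78)) = 1/(-62 + 8*(1 - 1*44)/(5 + 44)) = 1/(-62 + 8*(1 - 44)/49) = 1/(-62 + 8*(1/49)*(-43)) = 1/(-62 - 344/49) = 1/(-3382/49) = -49/3382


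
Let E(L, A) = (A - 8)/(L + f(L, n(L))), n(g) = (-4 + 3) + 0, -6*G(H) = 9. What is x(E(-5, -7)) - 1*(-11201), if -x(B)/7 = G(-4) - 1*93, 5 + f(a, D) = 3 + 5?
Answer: 23725/2 ≈ 11863.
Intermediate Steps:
G(H) = -3/2 (G(H) = -⅙*9 = -3/2)
n(g) = -1 (n(g) = -1 + 0 = -1)
f(a, D) = 3 (f(a, D) = -5 + (3 + 5) = -5 + 8 = 3)
E(L, A) = (-8 + A)/(3 + L) (E(L, A) = (A - 8)/(L + 3) = (-8 + A)/(3 + L))
x(B) = 1323/2 (x(B) = -7*(-3/2 - 1*93) = -7*(-3/2 - 93) = -7*(-189/2) = 1323/2)
x(E(-5, -7)) - 1*(-11201) = 1323/2 - 1*(-11201) = 1323/2 + 11201 = 23725/2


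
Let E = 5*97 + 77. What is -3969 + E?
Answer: -3407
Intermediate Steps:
E = 562 (E = 485 + 77 = 562)
-3969 + E = -3969 + 562 = -3407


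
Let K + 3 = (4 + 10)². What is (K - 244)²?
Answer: 2601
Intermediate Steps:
K = 193 (K = -3 + (4 + 10)² = -3 + 14² = -3 + 196 = 193)
(K - 244)² = (193 - 244)² = (-51)² = 2601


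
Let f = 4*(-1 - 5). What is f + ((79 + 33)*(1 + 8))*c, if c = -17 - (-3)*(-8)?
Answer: -41352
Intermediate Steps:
c = -41 (c = -17 - 1*24 = -17 - 24 = -41)
f = -24 (f = 4*(-6) = -24)
f + ((79 + 33)*(1 + 8))*c = -24 + ((79 + 33)*(1 + 8))*(-41) = -24 + (112*9)*(-41) = -24 + 1008*(-41) = -24 - 41328 = -41352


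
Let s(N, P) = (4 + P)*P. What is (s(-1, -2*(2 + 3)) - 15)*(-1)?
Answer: -45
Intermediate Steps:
s(N, P) = P*(4 + P)
(s(-1, -2*(2 + 3)) - 15)*(-1) = ((-2*(2 + 3))*(4 - 2*(2 + 3)) - 15)*(-1) = ((-2*5)*(4 - 2*5) - 15)*(-1) = (-10*(4 - 10) - 15)*(-1) = (-10*(-6) - 15)*(-1) = (60 - 15)*(-1) = 45*(-1) = -45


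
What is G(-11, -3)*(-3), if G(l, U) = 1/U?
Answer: 1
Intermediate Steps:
G(-11, -3)*(-3) = -3/(-3) = -1/3*(-3) = 1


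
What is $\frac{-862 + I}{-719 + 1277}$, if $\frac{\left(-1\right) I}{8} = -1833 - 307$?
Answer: $\frac{8129}{279} \approx 29.136$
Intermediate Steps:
$I = 17120$ ($I = - 8 \left(-1833 - 307\right) = \left(-8\right) \left(-2140\right) = 17120$)
$\frac{-862 + I}{-719 + 1277} = \frac{-862 + 17120}{-719 + 1277} = \frac{16258}{558} = 16258 \cdot \frac{1}{558} = \frac{8129}{279}$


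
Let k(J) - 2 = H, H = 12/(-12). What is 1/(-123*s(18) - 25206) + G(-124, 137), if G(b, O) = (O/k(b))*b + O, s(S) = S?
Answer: -462054421/27420 ≈ -16851.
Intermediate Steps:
H = -1 (H = 12*(-1/12) = -1)
k(J) = 1 (k(J) = 2 - 1 = 1)
G(b, O) = O + O*b (G(b, O) = (O/1)*b + O = (O*1)*b + O = O*b + O = O + O*b)
1/(-123*s(18) - 25206) + G(-124, 137) = 1/(-123*18 - 25206) + 137*(1 - 124) = 1/(-2214 - 25206) + 137*(-123) = 1/(-27420) - 16851 = -1/27420 - 16851 = -462054421/27420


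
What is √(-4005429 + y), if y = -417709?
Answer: I*√4423138 ≈ 2103.1*I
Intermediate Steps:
√(-4005429 + y) = √(-4005429 - 417709) = √(-4423138) = I*√4423138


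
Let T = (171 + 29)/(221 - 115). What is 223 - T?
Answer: 11719/53 ≈ 221.11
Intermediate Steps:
T = 100/53 (T = 200/106 = 200*(1/106) = 100/53 ≈ 1.8868)
223 - T = 223 - 1*100/53 = 223 - 100/53 = 11719/53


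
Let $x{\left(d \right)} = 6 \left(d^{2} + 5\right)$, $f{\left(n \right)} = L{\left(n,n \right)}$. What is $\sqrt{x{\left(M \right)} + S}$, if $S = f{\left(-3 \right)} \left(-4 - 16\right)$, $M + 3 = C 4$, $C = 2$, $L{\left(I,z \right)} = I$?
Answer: $4 \sqrt{15} \approx 15.492$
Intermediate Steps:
$f{\left(n \right)} = n$
$M = 5$ ($M = -3 + 2 \cdot 4 = -3 + 8 = 5$)
$x{\left(d \right)} = 30 + 6 d^{2}$ ($x{\left(d \right)} = 6 \left(5 + d^{2}\right) = 30 + 6 d^{2}$)
$S = 60$ ($S = - 3 \left(-4 - 16\right) = \left(-3\right) \left(-20\right) = 60$)
$\sqrt{x{\left(M \right)} + S} = \sqrt{\left(30 + 6 \cdot 5^{2}\right) + 60} = \sqrt{\left(30 + 6 \cdot 25\right) + 60} = \sqrt{\left(30 + 150\right) + 60} = \sqrt{180 + 60} = \sqrt{240} = 4 \sqrt{15}$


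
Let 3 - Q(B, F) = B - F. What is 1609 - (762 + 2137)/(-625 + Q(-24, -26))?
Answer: 77455/48 ≈ 1613.6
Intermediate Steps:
Q(B, F) = 3 + F - B (Q(B, F) = 3 - (B - F) = 3 + (F - B) = 3 + F - B)
1609 - (762 + 2137)/(-625 + Q(-24, -26)) = 1609 - (762 + 2137)/(-625 + (3 - 26 - 1*(-24))) = 1609 - 2899/(-625 + (3 - 26 + 24)) = 1609 - 2899/(-625 + 1) = 1609 - 2899/(-624) = 1609 - 2899*(-1)/624 = 1609 - 1*(-223/48) = 1609 + 223/48 = 77455/48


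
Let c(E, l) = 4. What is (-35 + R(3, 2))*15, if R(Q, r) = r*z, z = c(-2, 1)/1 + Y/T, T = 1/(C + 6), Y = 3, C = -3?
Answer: -135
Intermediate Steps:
T = 1/3 (T = 1/(-3 + 6) = 1/3 ≈ 0.33333)
z = 13 (z = 4/1 + 3/(1/3) = 4*1 + 3*3 = 4 + 9 = 13)
R(Q, r) = 13*r (R(Q, r) = r*13 = 13*r)
(-35 + R(3, 2))*15 = (-35 + 13*2)*15 = (-35 + 26)*15 = -9*15 = -135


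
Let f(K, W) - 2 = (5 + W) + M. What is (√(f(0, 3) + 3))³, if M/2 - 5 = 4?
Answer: 31*√31 ≈ 172.60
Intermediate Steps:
M = 18 (M = 10 + 2*4 = 10 + 8 = 18)
f(K, W) = 25 + W (f(K, W) = 2 + ((5 + W) + 18) = 2 + (23 + W) = 25 + W)
(√(f(0, 3) + 3))³ = (√((25 + 3) + 3))³ = (√(28 + 3))³ = (√31)³ = 31*√31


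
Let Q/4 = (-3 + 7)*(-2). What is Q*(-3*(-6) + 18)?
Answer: -1152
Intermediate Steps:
Q = -32 (Q = 4*((-3 + 7)*(-2)) = 4*(4*(-2)) = 4*(-8) = -32)
Q*(-3*(-6) + 18) = -32*(-3*(-6) + 18) = -32*(18 + 18) = -32*36 = -1152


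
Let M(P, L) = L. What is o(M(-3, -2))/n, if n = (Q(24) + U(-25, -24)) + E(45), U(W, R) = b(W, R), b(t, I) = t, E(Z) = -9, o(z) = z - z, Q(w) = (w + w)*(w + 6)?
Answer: 0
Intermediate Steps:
Q(w) = 2*w*(6 + w) (Q(w) = (2*w)*(6 + w) = 2*w*(6 + w))
o(z) = 0
U(W, R) = W
n = 1406 (n = (2*24*(6 + 24) - 25) - 9 = (2*24*30 - 25) - 9 = (1440 - 25) - 9 = 1415 - 9 = 1406)
o(M(-3, -2))/n = 0/1406 = 0*(1/1406) = 0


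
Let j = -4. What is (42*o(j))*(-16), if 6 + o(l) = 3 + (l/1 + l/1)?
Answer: 7392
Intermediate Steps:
o(l) = -3 + 2*l (o(l) = -6 + (3 + (l/1 + l/1)) = -6 + (3 + (l*1 + l*1)) = -6 + (3 + (l + l)) = -6 + (3 + 2*l) = -3 + 2*l)
(42*o(j))*(-16) = (42*(-3 + 2*(-4)))*(-16) = (42*(-3 - 8))*(-16) = (42*(-11))*(-16) = -462*(-16) = 7392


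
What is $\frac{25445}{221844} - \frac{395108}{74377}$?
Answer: $- \frac{12251402341}{2357155884} \approx -5.1975$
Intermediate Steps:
$\frac{25445}{221844} - \frac{395108}{74377} = 25445 \cdot \frac{1}{221844} - \frac{395108}{74377} = \frac{3635}{31692} - \frac{395108}{74377} = - \frac{12251402341}{2357155884}$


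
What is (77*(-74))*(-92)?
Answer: 524216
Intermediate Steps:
(77*(-74))*(-92) = -5698*(-92) = 524216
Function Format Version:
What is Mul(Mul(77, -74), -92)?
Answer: 524216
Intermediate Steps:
Mul(Mul(77, -74), -92) = Mul(-5698, -92) = 524216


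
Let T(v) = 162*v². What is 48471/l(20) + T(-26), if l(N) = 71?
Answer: 7823823/71 ≈ 1.1019e+5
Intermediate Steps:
48471/l(20) + T(-26) = 48471/71 + 162*(-26)² = 48471*(1/71) + 162*676 = 48471/71 + 109512 = 7823823/71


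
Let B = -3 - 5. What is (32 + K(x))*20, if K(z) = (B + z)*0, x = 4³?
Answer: 640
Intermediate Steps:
B = -8
x = 64
K(z) = 0 (K(z) = (-8 + z)*0 = 0)
(32 + K(x))*20 = (32 + 0)*20 = 32*20 = 640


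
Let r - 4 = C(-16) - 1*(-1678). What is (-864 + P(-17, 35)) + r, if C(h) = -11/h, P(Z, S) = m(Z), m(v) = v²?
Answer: 17723/16 ≈ 1107.7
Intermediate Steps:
P(Z, S) = Z²
r = 26923/16 (r = 4 + (-11/(-16) - 1*(-1678)) = 4 + (-11*(-1/16) + 1678) = 4 + (11/16 + 1678) = 4 + 26859/16 = 26923/16 ≈ 1682.7)
(-864 + P(-17, 35)) + r = (-864 + (-17)²) + 26923/16 = (-864 + 289) + 26923/16 = -575 + 26923/16 = 17723/16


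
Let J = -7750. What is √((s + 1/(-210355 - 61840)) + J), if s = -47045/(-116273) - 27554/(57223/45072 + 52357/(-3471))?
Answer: 2*I*√15263791576560651884182405874803092500495/3257147549294931985 ≈ 75.862*I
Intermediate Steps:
s = 167105910331217633/83763599056061 (s = -47045*(-1/116273) - 27554/(57223*(1/45072) + 52357*(-1/3471)) = 47045/116273 - 27554/(57223/45072 - 52357/3471) = 47045/116273 - 27554/(-720404557/52148304) = 47045/116273 - 27554*(-52148304/720404557) = 47045/116273 + 1436894368416/720404557 = 167105910331217633/83763599056061 ≈ 1995.0)
√((s + 1/(-210355 - 61840)) + J) = √((167105910331217633/83763599056061 + 1/(-210355 - 61840)) - 7750) = √((167105910331217633/83763599056061 + 1/(-272195)) - 7750) = √((167105910331217633/83763599056061 - 1/272195) - 7750) = √(45485393178842184558374/22800032845064523895 - 7750) = √(-131214861370407875627876/22800032845064523895) = 2*I*√15263791576560651884182405874803092500495/3257147549294931985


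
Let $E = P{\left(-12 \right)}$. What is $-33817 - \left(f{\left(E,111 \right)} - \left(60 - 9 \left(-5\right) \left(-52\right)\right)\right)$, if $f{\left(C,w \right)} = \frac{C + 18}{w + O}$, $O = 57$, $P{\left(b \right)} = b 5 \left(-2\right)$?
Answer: $- \frac{1010739}{28} \approx -36098.0$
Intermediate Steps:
$P{\left(b \right)} = - 10 b$ ($P{\left(b \right)} = 5 b \left(-2\right) = - 10 b$)
$E = 120$ ($E = \left(-10\right) \left(-12\right) = 120$)
$f{\left(C,w \right)} = \frac{18 + C}{57 + w}$ ($f{\left(C,w \right)} = \frac{C + 18}{w + 57} = \frac{18 + C}{57 + w}$)
$-33817 - \left(f{\left(E,111 \right)} - \left(60 - 9 \left(-5\right) \left(-52\right)\right)\right) = -33817 - \left(\frac{18 + 120}{57 + 111} - \left(60 - 9 \left(-5\right) \left(-52\right)\right)\right) = -33817 - \left(\frac{1}{168} \cdot 138 - -2280\right) = -33817 - \left(\frac{1}{168} \cdot 138 + \left(-60 + 2340\right)\right) = -33817 - \left(\frac{23}{28} + 2280\right) = -33817 - \frac{63863}{28} = - \frac{1010739}{28}$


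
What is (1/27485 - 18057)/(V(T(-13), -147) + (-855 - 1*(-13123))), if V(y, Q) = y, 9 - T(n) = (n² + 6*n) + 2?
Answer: -124074161/83719310 ≈ -1.4820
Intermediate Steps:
T(n) = 7 - n² - 6*n (T(n) = 9 - ((n² + 6*n) + 2) = 9 - (2 + n² + 6*n) = 9 + (-2 - n² - 6*n) = 7 - n² - 6*n)
(1/27485 - 18057)/(V(T(-13), -147) + (-855 - 1*(-13123))) = (1/27485 - 18057)/((7 - 1*(-13)² - 6*(-13)) + (-855 - 1*(-13123))) = (1/27485 - 18057)/((7 - 1*169 + 78) + (-855 + 13123)) = -496296644/(27485*((7 - 169 + 78) + 12268)) = -496296644/(27485*(-84 + 12268)) = -496296644/27485/12184 = -496296644/27485*1/12184 = -124074161/83719310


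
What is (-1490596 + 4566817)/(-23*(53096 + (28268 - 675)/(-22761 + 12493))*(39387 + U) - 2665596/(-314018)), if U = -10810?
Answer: -291728607325356/3309373466831904553 ≈ -8.8152e-5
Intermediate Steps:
(-1490596 + 4566817)/(-23*(53096 + (28268 - 675)/(-22761 + 12493))*(39387 + U) - 2665596/(-314018)) = (-1490596 + 4566817)/(-23*(53096 + (28268 - 675)/(-22761 + 12493))*(39387 - 10810) - 2665596/(-314018)) = 3076221/(-23*(53096 + 27593/(-10268))*28577 - 2665596*(-1/314018)) = 3076221/(-23*(53096 + 27593*(-1/10268))*28577 + 1332798/157009) = 3076221/(-23*(53096 - 27593/10268)*28577 + 1332798/157009) = 3076221/(-12538729105*28577/10268 + 1332798/157009) = 3076221/(-23*916417548935/604 + 1332798/157009) = 3076221/(-21077603625505/604 + 1332798/157009) = 3076221/(-3309373466831904553/94833436) = 3076221*(-94833436/3309373466831904553) = -291728607325356/3309373466831904553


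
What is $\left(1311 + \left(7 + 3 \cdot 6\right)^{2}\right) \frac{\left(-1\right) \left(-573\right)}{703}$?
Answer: $\frac{1109328}{703} \approx 1578.0$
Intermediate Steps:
$\left(1311 + \left(7 + 3 \cdot 6\right)^{2}\right) \frac{\left(-1\right) \left(-573\right)}{703} = \left(1311 + \left(7 + 18\right)^{2}\right) 573 \cdot \frac{1}{703} = \left(1311 + 25^{2}\right) \frac{573}{703} = \left(1311 + 625\right) \frac{573}{703} = 1936 \cdot \frac{573}{703} = \frac{1109328}{703}$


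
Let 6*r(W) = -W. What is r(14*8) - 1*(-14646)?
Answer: 43882/3 ≈ 14627.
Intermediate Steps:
r(W) = -W/6 (r(W) = (-W)/6 = -W/6)
r(14*8) - 1*(-14646) = -7*8/3 - 1*(-14646) = -1/6*112 + 14646 = -56/3 + 14646 = 43882/3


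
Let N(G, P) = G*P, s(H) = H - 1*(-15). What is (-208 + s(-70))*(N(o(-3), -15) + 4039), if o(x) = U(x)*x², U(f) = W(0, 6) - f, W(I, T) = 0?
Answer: -955742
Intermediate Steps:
s(H) = 15 + H (s(H) = H + 15 = 15 + H)
U(f) = -f (U(f) = 0 - f = -f)
o(x) = -x³ (o(x) = (-x)*x² = -x³)
(-208 + s(-70))*(N(o(-3), -15) + 4039) = (-208 + (15 - 70))*(-1*(-3)³*(-15) + 4039) = (-208 - 55)*(-1*(-27)*(-15) + 4039) = -263*(27*(-15) + 4039) = -263*(-405 + 4039) = -263*3634 = -955742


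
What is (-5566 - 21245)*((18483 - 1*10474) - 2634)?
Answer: -144109125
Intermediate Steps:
(-5566 - 21245)*((18483 - 1*10474) - 2634) = -26811*((18483 - 10474) - 2634) = -26811*(8009 - 2634) = -26811*5375 = -144109125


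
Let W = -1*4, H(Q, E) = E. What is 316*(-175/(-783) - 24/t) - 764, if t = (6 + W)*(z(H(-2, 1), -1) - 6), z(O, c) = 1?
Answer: 254576/3915 ≈ 65.026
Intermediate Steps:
W = -4
t = -10 (t = (6 - 4)*(1 - 6) = 2*(-5) = -10)
316*(-175/(-783) - 24/t) - 764 = 316*(-175/(-783) - 24/(-10)) - 764 = 316*(-175*(-1/783) - 24*(-⅒)) - 764 = 316*(175/783 + 12/5) - 764 = 316*(10271/3915) - 764 = 3245636/3915 - 764 = 254576/3915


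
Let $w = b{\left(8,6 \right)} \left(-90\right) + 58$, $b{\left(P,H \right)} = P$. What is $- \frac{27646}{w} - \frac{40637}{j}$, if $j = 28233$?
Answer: $\frac{376813912}{9345123} \approx 40.322$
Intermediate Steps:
$w = -662$ ($w = 8 \left(-90\right) + 58 = -720 + 58 = -662$)
$- \frac{27646}{w} - \frac{40637}{j} = - \frac{27646}{-662} - \frac{40637}{28233} = \left(-27646\right) \left(- \frac{1}{662}\right) - \frac{40637}{28233} = \frac{13823}{331} - \frac{40637}{28233} = \frac{376813912}{9345123}$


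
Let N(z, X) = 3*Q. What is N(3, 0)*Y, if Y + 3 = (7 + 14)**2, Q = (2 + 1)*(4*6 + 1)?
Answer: 98550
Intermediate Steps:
Q = 75 (Q = 3*(24 + 1) = 3*25 = 75)
N(z, X) = 225 (N(z, X) = 3*75 = 225)
Y = 438 (Y = -3 + (7 + 14)**2 = -3 + 21**2 = -3 + 441 = 438)
N(3, 0)*Y = 225*438 = 98550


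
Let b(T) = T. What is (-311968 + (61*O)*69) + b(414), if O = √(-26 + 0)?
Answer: -311554 + 4209*I*√26 ≈ -3.1155e+5 + 21462.0*I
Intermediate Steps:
O = I*√26 (O = √(-26) = I*√26 ≈ 5.099*I)
(-311968 + (61*O)*69) + b(414) = (-311968 + (61*(I*√26))*69) + 414 = (-311968 + (61*I*√26)*69) + 414 = (-311968 + 4209*I*√26) + 414 = -311554 + 4209*I*√26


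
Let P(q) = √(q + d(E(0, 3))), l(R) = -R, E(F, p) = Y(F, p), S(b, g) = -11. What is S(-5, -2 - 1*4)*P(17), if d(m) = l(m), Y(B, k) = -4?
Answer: -11*√21 ≈ -50.408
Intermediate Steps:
E(F, p) = -4
d(m) = -m
P(q) = √(4 + q) (P(q) = √(q - 1*(-4)) = √(q + 4) = √(4 + q))
S(-5, -2 - 1*4)*P(17) = -11*√(4 + 17) = -11*√21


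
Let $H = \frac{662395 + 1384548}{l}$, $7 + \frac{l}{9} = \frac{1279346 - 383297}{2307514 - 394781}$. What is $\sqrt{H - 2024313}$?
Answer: $\frac{i \sqrt{2892453690857390244466}}{37479246} \approx 1435.0 i$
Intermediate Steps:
$l = - \frac{112437738}{1912733}$ ($l = -63 + 9 \frac{1279346 - 383297}{2307514 - 394781} = -63 + 9 \frac{1279346 - 383297}{1912733} = -63 + 9 \left(1279346 - 383297\right) \frac{1}{1912733} = -63 + 9 \cdot 896049 \cdot \frac{1}{1912733} = -63 + 9 \cdot \frac{896049}{1912733} = -63 + \frac{8064441}{1912733} = - \frac{112437738}{1912733} \approx -58.784$)
$H = - \frac{3915255425219}{112437738}$ ($H = \frac{662395 + 1384548}{- \frac{112437738}{1912733}} = 2046943 \left(- \frac{1912733}{112437738}\right) = - \frac{3915255425219}{112437738} \approx -34822.0$)
$\sqrt{H - 2024313} = \sqrt{- \frac{3915255425219}{112437738} - 2024313} = \sqrt{- \frac{231524430149213}{112437738}} = \frac{i \sqrt{2892453690857390244466}}{37479246}$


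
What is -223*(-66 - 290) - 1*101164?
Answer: -21776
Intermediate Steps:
-223*(-66 - 290) - 1*101164 = -223*(-356) - 101164 = 79388 - 101164 = -21776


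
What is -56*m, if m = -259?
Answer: 14504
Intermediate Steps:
-56*m = -56*(-259) = 14504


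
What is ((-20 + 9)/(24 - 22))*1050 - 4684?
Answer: -10459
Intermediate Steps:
((-20 + 9)/(24 - 22))*1050 - 4684 = -11/2*1050 - 4684 = -5775 - 4684 = -10459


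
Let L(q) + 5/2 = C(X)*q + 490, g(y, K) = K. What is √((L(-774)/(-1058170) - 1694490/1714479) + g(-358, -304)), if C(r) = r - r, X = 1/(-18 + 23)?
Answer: I*√4461455905952018488724651/120947349562 ≈ 17.464*I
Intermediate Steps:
X = ⅕ (X = 1/5 = ⅕ ≈ 0.20000)
C(r) = 0
L(q) = 975/2 (L(q) = -5/2 + (0*q + 490) = -5/2 + (0 + 490) = -5/2 + 490 = 975/2)
√((L(-774)/(-1058170) - 1694490/1714479) + g(-358, -304)) = √(((975/2)/(-1058170) - 1694490/1714479) - 304) = √(((975/2)*(-1/1058170) - 1694490*1/1714479) - 304) = √((-195/423268 - 564830/571493) - 304) = √(-239185905575/241894699124 - 304) = √(-73775174439271/241894699124) = I*√4461455905952018488724651/120947349562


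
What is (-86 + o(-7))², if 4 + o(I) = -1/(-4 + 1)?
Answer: 72361/9 ≈ 8040.1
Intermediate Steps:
o(I) = -11/3 (o(I) = -4 - 1/(-4 + 1) = -4 - 1/(-3) = -4 - ⅓*(-1) = -4 + ⅓ = -11/3)
(-86 + o(-7))² = (-86 - 11/3)² = (-269/3)² = 72361/9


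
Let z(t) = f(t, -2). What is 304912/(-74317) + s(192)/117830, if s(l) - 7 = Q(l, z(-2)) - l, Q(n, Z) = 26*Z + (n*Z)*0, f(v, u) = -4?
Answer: -35949258573/8756772110 ≈ -4.1053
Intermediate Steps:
z(t) = -4
Q(n, Z) = 26*Z (Q(n, Z) = 26*Z + (Z*n)*0 = 26*Z + 0 = 26*Z)
s(l) = -97 - l (s(l) = 7 + (26*(-4) - l) = 7 + (-104 - l) = -97 - l)
304912/(-74317) + s(192)/117830 = 304912/(-74317) + (-97 - 1*192)/117830 = 304912*(-1/74317) + (-97 - 192)*(1/117830) = -304912/74317 - 289*1/117830 = -304912/74317 - 289/117830 = -35949258573/8756772110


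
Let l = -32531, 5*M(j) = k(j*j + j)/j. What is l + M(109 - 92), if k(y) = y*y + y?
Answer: -157129/5 ≈ -31426.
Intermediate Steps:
k(y) = y + y**2 (k(y) = y**2 + y = y + y**2)
M(j) = (j + j**2)*(1 + j + j**2)/(5*j) (M(j) = (((j*j + j)*(1 + (j*j + j)))/j)/5 = (((j**2 + j)*(1 + (j**2 + j)))/j)/5 = (((j + j**2)*(1 + (j + j**2)))/j)/5 = (((j + j**2)*(1 + j + j**2))/j)/5 = ((j + j**2)*(1 + j + j**2)/j)/5 = (j + j**2)*(1 + j + j**2)/(5*j))
l + M(109 - 92) = -32531 + (1 + (109 - 92))*(1 + (109 - 92)*(1 + (109 - 92)))/5 = -32531 + (1 + 17)*(1 + 17*(1 + 17))/5 = -32531 + (1/5)*18*(1 + 17*18) = -32531 + (1/5)*18*(1 + 306) = -32531 + (1/5)*18*307 = -32531 + 5526/5 = -157129/5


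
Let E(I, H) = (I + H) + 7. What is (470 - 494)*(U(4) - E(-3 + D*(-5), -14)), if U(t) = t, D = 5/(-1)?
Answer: 264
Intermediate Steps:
D = -5 (D = 5*(-1) = -5)
E(I, H) = 7 + H + I (E(I, H) = (H + I) + 7 = 7 + H + I)
(470 - 494)*(U(4) - E(-3 + D*(-5), -14)) = (470 - 494)*(4 - (7 - 14 + (-3 - 5*(-5)))) = -24*(4 - (7 - 14 + (-3 + 25))) = -24*(4 - (7 - 14 + 22)) = -24*(4 - 1*15) = -24*(4 - 15) = -24*(-11) = 264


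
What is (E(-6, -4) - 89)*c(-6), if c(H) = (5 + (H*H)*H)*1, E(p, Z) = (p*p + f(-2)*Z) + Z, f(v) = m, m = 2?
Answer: 13715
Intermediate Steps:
f(v) = 2
E(p, Z) = p² + 3*Z (E(p, Z) = (p*p + 2*Z) + Z = (p² + 2*Z) + Z = p² + 3*Z)
c(H) = 5 + H³ (c(H) = (5 + H²*H)*1 = (5 + H³)*1 = 5 + H³)
(E(-6, -4) - 89)*c(-6) = (((-6)² + 3*(-4)) - 89)*(5 + (-6)³) = ((36 - 12) - 89)*(5 - 216) = (24 - 89)*(-211) = -65*(-211) = 13715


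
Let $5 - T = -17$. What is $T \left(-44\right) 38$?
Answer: $-36784$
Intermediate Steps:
$T = 22$ ($T = 5 - -17 = 5 + 17 = 22$)
$T \left(-44\right) 38 = 22 \left(-44\right) 38 = \left(-968\right) 38 = -36784$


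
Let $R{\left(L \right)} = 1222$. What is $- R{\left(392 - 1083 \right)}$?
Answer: $-1222$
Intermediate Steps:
$- R{\left(392 - 1083 \right)} = \left(-1\right) 1222 = -1222$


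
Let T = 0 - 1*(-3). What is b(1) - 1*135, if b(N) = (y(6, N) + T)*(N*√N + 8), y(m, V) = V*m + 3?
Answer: -27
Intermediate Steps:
T = 3 (T = 0 + 3 = 3)
y(m, V) = 3 + V*m
b(N) = (6 + 6*N)*(8 + N^(3/2)) (b(N) = ((3 + N*6) + 3)*(N*√N + 8) = ((3 + 6*N) + 3)*(N^(3/2) + 8) = (6 + 6*N)*(8 + N^(3/2)))
b(1) - 1*135 = (48 + 6*1^(3/2) + 6*1^(5/2) + 48*1) - 1*135 = (48 + 6*1 + 6*1 + 48) - 135 = (48 + 6 + 6 + 48) - 135 = 108 - 135 = -27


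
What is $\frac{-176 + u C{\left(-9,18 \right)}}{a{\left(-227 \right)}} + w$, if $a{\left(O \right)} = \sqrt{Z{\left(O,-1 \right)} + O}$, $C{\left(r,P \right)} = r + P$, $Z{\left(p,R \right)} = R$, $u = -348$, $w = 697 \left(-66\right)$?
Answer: $-46002 + \frac{1654 i \sqrt{57}}{57} \approx -46002.0 + 219.08 i$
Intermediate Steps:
$w = -46002$
$C{\left(r,P \right)} = P + r$
$a{\left(O \right)} = \sqrt{-1 + O}$
$\frac{-176 + u C{\left(-9,18 \right)}}{a{\left(-227 \right)}} + w = \frac{-176 - 348 \left(18 - 9\right)}{\sqrt{-1 - 227}} - 46002 = \frac{-176 - 3132}{\sqrt{-228}} - 46002 = \frac{-176 - 3132}{2 i \sqrt{57}} - 46002 = - 3308 \left(- \frac{i \sqrt{57}}{114}\right) - 46002 = \frac{1654 i \sqrt{57}}{57} - 46002 = -46002 + \frac{1654 i \sqrt{57}}{57}$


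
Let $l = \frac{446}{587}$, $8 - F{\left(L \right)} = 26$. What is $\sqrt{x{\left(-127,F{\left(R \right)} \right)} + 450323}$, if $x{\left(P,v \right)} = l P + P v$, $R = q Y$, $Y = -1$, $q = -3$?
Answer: $\frac{\sqrt{155921781667}}{587} \approx 672.69$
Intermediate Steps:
$R = 3$ ($R = \left(-3\right) \left(-1\right) = 3$)
$F{\left(L \right)} = -18$ ($F{\left(L \right)} = 8 - 26 = -18$)
$l = \frac{446}{587}$ ($l = 446 \cdot \frac{1}{587} = \frac{446}{587} \approx 0.7598$)
$x{\left(P,v \right)} = \frac{446 P}{587} + P v$
$\sqrt{x{\left(-127,F{\left(R \right)} \right)} + 450323} = \sqrt{\frac{1}{587} \left(-127\right) \left(446 + 587 \left(-18\right)\right) + 450323} = \sqrt{\frac{1}{587} \left(-127\right) \left(446 - 10566\right) + 450323} = \sqrt{\frac{1}{587} \left(-127\right) \left(-10120\right) + 450323} = \sqrt{\frac{1285240}{587} + 450323} = \sqrt{\frac{265624841}{587}} = \frac{\sqrt{155921781667}}{587}$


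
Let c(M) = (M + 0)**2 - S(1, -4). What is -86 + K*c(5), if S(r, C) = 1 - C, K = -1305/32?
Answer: -7213/8 ≈ -901.63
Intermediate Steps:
K = -1305/32 (K = -1305*1/32 = -1305/32 ≈ -40.781)
c(M) = -5 + M**2 (c(M) = (M + 0)**2 - (1 - 1*(-4)) = M**2 - (1 + 4) = M**2 - 1*5 = M**2 - 5 = -5 + M**2)
-86 + K*c(5) = -86 - 1305*(-5 + 5**2)/32 = -86 - 1305*(-5 + 25)/32 = -86 - 1305/32*20 = -86 - 6525/8 = -7213/8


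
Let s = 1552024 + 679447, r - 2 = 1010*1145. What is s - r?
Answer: 1075019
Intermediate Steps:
r = 1156452 (r = 2 + 1010*1145 = 2 + 1156450 = 1156452)
s = 2231471
s - r = 2231471 - 1*1156452 = 2231471 - 1156452 = 1075019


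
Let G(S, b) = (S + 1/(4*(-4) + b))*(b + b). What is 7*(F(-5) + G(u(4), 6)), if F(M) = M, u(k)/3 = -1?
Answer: -1477/5 ≈ -295.40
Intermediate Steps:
u(k) = -3 (u(k) = 3*(-1) = -3)
G(S, b) = 2*b*(S + 1/(-16 + b)) (G(S, b) = (S + 1/(-16 + b))*(2*b) = 2*b*(S + 1/(-16 + b)))
7*(F(-5) + G(u(4), 6)) = 7*(-5 + 2*6*(1 - 16*(-3) - 3*6)/(-16 + 6)) = 7*(-5 + 2*6*(1 + 48 - 18)/(-10)) = 7*(-5 + 2*6*(-⅒)*31) = 7*(-5 - 186/5) = 7*(-211/5) = -1477/5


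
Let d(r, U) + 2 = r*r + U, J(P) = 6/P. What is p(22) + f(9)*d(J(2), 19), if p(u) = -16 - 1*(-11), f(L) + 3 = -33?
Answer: -941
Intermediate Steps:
f(L) = -36 (f(L) = -3 - 33 = -36)
p(u) = -5 (p(u) = -16 + 11 = -5)
d(r, U) = -2 + U + r² (d(r, U) = -2 + (r*r + U) = -2 + (r² + U) = -2 + (U + r²) = -2 + U + r²)
p(22) + f(9)*d(J(2), 19) = -5 - 36*(-2 + 19 + (6/2)²) = -5 - 36*(-2 + 19 + (6*(½))²) = -5 - 36*(-2 + 19 + 3²) = -5 - 36*(-2 + 19 + 9) = -5 - 36*26 = -5 - 936 = -941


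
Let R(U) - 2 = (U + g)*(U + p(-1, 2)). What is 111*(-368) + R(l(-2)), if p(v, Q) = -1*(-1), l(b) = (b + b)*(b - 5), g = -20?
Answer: -40614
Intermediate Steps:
l(b) = 2*b*(-5 + b) (l(b) = (2*b)*(-5 + b) = 2*b*(-5 + b))
p(v, Q) = 1
R(U) = 2 + (1 + U)*(-20 + U) (R(U) = 2 + (U - 20)*(U + 1) = 2 + (-20 + U)*(1 + U) = 2 + (1 + U)*(-20 + U))
111*(-368) + R(l(-2)) = 111*(-368) + (-18 + (2*(-2)*(-5 - 2))**2 - 38*(-2)*(-5 - 2)) = -40848 + (-18 + (2*(-2)*(-7))**2 - 38*(-2)*(-7)) = -40848 + (-18 + 28**2 - 19*28) = -40848 + (-18 + 784 - 532) = -40848 + 234 = -40614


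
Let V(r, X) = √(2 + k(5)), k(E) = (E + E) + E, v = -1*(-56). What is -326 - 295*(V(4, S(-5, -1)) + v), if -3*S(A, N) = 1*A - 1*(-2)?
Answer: -16846 - 295*√17 ≈ -18062.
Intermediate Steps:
v = 56
k(E) = 3*E (k(E) = 2*E + E = 3*E)
S(A, N) = -⅔ - A/3 (S(A, N) = -(1*A - 1*(-2))/3 = -(A + 2)/3 = -(2 + A)/3 = -⅔ - A/3)
V(r, X) = √17 (V(r, X) = √(2 + 3*5) = √(2 + 15) = √17)
-326 - 295*(V(4, S(-5, -1)) + v) = -326 - 295*(√17 + 56) = -326 - 295*(56 + √17) = -326 + (-16520 - 295*√17) = -16846 - 295*√17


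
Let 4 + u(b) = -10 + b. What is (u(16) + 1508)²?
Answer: 2280100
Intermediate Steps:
u(b) = -14 + b (u(b) = -4 + (-10 + b) = -14 + b)
(u(16) + 1508)² = ((-14 + 16) + 1508)² = (2 + 1508)² = 1510² = 2280100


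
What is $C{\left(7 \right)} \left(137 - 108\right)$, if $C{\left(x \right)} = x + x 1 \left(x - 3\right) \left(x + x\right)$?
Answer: $11571$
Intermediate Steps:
$C{\left(x \right)} = x + 2 x^{2} \left(-3 + x\right)$ ($C{\left(x \right)} = x + x \left(-3 + x\right) 2 x = x + x 2 x \left(-3 + x\right) = x + 2 x^{2} \left(-3 + x\right)$)
$C{\left(7 \right)} \left(137 - 108\right) = 7 \left(1 - 42 + 2 \cdot 7^{2}\right) \left(137 - 108\right) = 7 \left(1 - 42 + 2 \cdot 49\right) 29 = 7 \left(1 - 42 + 98\right) 29 = 7 \cdot 57 \cdot 29 = 399 \cdot 29 = 11571$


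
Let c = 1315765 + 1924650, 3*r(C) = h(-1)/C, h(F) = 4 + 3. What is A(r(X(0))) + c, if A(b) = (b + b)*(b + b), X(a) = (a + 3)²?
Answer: 2362262731/729 ≈ 3.2404e+6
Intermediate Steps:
X(a) = (3 + a)²
h(F) = 7
r(C) = 7/(3*C) (r(C) = (7/C)/3 = 7/(3*C))
A(b) = 4*b² (A(b) = (2*b)*(2*b) = 4*b²)
c = 3240415
A(r(X(0))) + c = 4*(7/(3*((3 + 0)²)))² + 3240415 = 4*(7/(3*(3²)))² + 3240415 = 4*((7/3)/9)² + 3240415 = 4*((7/3)*(⅑))² + 3240415 = 4*(7/27)² + 3240415 = 4*(49/729) + 3240415 = 196/729 + 3240415 = 2362262731/729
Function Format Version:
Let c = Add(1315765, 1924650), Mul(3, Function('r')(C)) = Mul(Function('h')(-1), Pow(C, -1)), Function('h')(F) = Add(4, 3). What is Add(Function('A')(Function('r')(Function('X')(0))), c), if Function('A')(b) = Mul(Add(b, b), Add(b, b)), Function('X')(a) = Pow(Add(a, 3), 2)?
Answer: Rational(2362262731, 729) ≈ 3.2404e+6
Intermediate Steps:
Function('X')(a) = Pow(Add(3, a), 2)
Function('h')(F) = 7
Function('r')(C) = Mul(Rational(7, 3), Pow(C, -1)) (Function('r')(C) = Mul(Rational(1, 3), Mul(7, Pow(C, -1))) = Mul(Rational(7, 3), Pow(C, -1)))
Function('A')(b) = Mul(4, Pow(b, 2)) (Function('A')(b) = Mul(Mul(2, b), Mul(2, b)) = Mul(4, Pow(b, 2)))
c = 3240415
Add(Function('A')(Function('r')(Function('X')(0))), c) = Add(Mul(4, Pow(Mul(Rational(7, 3), Pow(Pow(Add(3, 0), 2), -1)), 2)), 3240415) = Add(Mul(4, Pow(Mul(Rational(7, 3), Pow(Pow(3, 2), -1)), 2)), 3240415) = Add(Mul(4, Pow(Mul(Rational(7, 3), Pow(9, -1)), 2)), 3240415) = Add(Mul(4, Pow(Mul(Rational(7, 3), Rational(1, 9)), 2)), 3240415) = Add(Mul(4, Pow(Rational(7, 27), 2)), 3240415) = Add(Mul(4, Rational(49, 729)), 3240415) = Add(Rational(196, 729), 3240415) = Rational(2362262731, 729)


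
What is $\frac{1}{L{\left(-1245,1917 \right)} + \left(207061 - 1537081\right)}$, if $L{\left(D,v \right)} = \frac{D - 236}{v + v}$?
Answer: $- \frac{3834}{5099298161} \approx -7.5187 \cdot 10^{-7}$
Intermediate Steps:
$L{\left(D,v \right)} = \frac{-236 + D}{2 v}$
$\frac{1}{L{\left(-1245,1917 \right)} + \left(207061 - 1537081\right)} = \frac{1}{\frac{-236 - 1245}{2 \cdot 1917} + \left(207061 - 1537081\right)} = \frac{1}{\frac{1}{2} \cdot \frac{1}{1917} \left(-1481\right) - 1330020} = \frac{1}{- \frac{1481}{3834} - 1330020} = \frac{1}{- \frac{5099298161}{3834}} = - \frac{3834}{5099298161}$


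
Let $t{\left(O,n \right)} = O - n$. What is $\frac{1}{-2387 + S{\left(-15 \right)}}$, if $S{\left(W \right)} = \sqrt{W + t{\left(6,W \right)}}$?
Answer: $- \frac{2387}{5697763} - \frac{\sqrt{6}}{5697763} \approx -0.00041937$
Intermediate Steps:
$S{\left(W \right)} = \sqrt{6}$ ($S{\left(W \right)} = \sqrt{W - \left(-6 + W\right)} = \sqrt{6}$)
$\frac{1}{-2387 + S{\left(-15 \right)}} = \frac{1}{-2387 + \sqrt{6}}$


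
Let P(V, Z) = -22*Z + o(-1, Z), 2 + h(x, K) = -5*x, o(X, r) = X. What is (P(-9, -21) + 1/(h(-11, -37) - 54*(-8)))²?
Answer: 49990699396/235225 ≈ 2.1252e+5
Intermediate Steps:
h(x, K) = -2 - 5*x
P(V, Z) = -1 - 22*Z (P(V, Z) = -22*Z - 1 = -1 - 22*Z)
(P(-9, -21) + 1/(h(-11, -37) - 54*(-8)))² = ((-1 - 22*(-21)) + 1/((-2 - 5*(-11)) - 54*(-8)))² = ((-1 + 462) + 1/((-2 + 55) + 432))² = (461 + 1/(53 + 432))² = (461 + 1/485)² = (223586/485)² = 49990699396/235225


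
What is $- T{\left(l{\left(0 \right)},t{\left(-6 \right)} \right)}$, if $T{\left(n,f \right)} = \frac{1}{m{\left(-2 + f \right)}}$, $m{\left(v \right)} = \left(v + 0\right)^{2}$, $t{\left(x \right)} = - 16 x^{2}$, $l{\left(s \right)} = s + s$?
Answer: $- \frac{1}{334084} \approx -2.9933 \cdot 10^{-6}$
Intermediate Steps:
$l{\left(s \right)} = 2 s$
$m{\left(v \right)} = v^{2}$
$T{\left(n,f \right)} = \frac{1}{\left(-2 + f\right)^{2}}$
$- T{\left(l{\left(0 \right)},t{\left(-6 \right)} \right)} = - \frac{1}{\left(-2 - 16 \left(-6\right)^{2}\right)^{2}} = - \frac{1}{\left(-2 - 576\right)^{2}} = - \frac{1}{334084}$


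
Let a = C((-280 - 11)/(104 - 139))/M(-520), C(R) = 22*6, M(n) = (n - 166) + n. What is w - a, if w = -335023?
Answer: -67339601/201 ≈ -3.3502e+5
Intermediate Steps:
M(n) = -166 + 2*n (M(n) = (-166 + n) + n = -166 + 2*n)
C(R) = 132
a = -22/201 (a = 132/(-166 + 2*(-520)) = 132/(-166 - 1040) = 132/(-1206) = 132*(-1/1206) = -22/201 ≈ -0.10945)
w - a = -335023 - 1*(-22/201) = -335023 + 22/201 = -67339601/201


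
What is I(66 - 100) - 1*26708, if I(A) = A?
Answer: -26742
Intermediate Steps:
I(66 - 100) - 1*26708 = (66 - 100) - 1*26708 = -34 - 26708 = -26742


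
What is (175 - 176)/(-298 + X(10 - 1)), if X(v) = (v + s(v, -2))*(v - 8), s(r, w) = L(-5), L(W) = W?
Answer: 1/294 ≈ 0.0034014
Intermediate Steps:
s(r, w) = -5
X(v) = (-8 + v)*(-5 + v) (X(v) = (v - 5)*(v - 8) = (-5 + v)*(-8 + v) = (-8 + v)*(-5 + v))
(175 - 176)/(-298 + X(10 - 1)) = (175 - 176)/(-298 + (40 + (10 - 1)² - 13*(10 - 1))) = -1/(-298 + (40 + 9² - 13*9)) = -1/(-298 + (40 + 81 - 117)) = -1/(-298 + 4) = -1/(-294) = -1*(-1/294) = 1/294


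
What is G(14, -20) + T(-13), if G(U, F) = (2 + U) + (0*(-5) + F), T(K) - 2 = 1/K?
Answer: -27/13 ≈ -2.0769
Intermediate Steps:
T(K) = 2 + 1/K
G(U, F) = 2 + F + U (G(U, F) = (2 + U) + (0 + F) = (2 + U) + F = 2 + F + U)
G(14, -20) + T(-13) = (2 - 20 + 14) + (2 + 1/(-13)) = -4 + (2 - 1/13) = -4 + 25/13 = -27/13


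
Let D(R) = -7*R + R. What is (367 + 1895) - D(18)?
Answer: 2370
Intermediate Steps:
D(R) = -6*R
(367 + 1895) - D(18) = (367 + 1895) - (-6)*18 = 2262 - 1*(-108) = 2262 + 108 = 2370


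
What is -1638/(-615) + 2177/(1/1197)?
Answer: 534203691/205 ≈ 2.6059e+6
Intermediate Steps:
-1638/(-615) + 2177/(1/1197) = -1638*(-1/615) + 2177/(1/1197) = 546/205 + 2177*1197 = 546/205 + 2605869 = 534203691/205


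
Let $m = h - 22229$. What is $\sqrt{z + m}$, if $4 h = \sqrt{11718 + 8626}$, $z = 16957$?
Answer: $\frac{\sqrt{-21088 + 2 \sqrt{5086}}}{2} \approx 72.363 i$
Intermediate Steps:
$h = \frac{\sqrt{5086}}{2}$ ($h = \frac{\sqrt{11718 + 8626}}{4} = \frac{\sqrt{20344}}{4} = \frac{2 \sqrt{5086}}{4} = \frac{\sqrt{5086}}{2} \approx 35.658$)
$m = -22229 + \frac{\sqrt{5086}}{2}$ ($m = \frac{\sqrt{5086}}{2} - 22229 = -22229 + \frac{\sqrt{5086}}{2} \approx -22193.0$)
$\sqrt{z + m} = \sqrt{16957 - \left(22229 - \frac{\sqrt{5086}}{2}\right)} = \sqrt{-5272 + \frac{\sqrt{5086}}{2}}$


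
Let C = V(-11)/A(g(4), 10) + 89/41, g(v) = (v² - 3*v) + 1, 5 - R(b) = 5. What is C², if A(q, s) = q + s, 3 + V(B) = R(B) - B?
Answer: 2765569/378225 ≈ 7.3120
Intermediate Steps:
R(b) = 0 (R(b) = 5 - 1*5 = 5 - 5 = 0)
g(v) = 1 + v² - 3*v
V(B) = -3 - B (V(B) = -3 + (0 - B) = -3 - B)
C = 1663/615 (C = (-3 - 1*(-11))/((1 + 4² - 3*4) + 10) + 89/41 = (-3 + 11)/((1 + 16 - 12) + 10) + 89*(1/41) = 8/(5 + 10) + 89/41 = 8/15 + 89/41 = 1663/615 ≈ 2.7041)
C² = (1663/615)² = 2765569/378225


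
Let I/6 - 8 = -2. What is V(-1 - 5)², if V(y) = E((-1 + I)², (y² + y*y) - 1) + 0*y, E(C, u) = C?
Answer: 1500625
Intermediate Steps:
I = 36 (I = 48 + 6*(-2) = 48 - 12 = 36)
V(y) = 1225 (V(y) = (-1 + 36)² + 0*y = 35² + 0 = 1225 + 0 = 1225)
V(-1 - 5)² = 1225² = 1500625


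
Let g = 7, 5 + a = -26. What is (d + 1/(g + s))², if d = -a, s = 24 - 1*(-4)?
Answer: 1179396/1225 ≈ 962.77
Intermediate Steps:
a = -31 (a = -5 - 26 = -31)
s = 28 (s = 24 + 4 = 28)
d = 31 (d = -1*(-31) = 31)
(d + 1/(g + s))² = (31 + 1/(7 + 28))² = (31 + 1/35)² = (1086/35)² = 1179396/1225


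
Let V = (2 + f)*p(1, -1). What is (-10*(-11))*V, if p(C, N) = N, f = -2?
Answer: 0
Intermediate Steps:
V = 0 (V = (2 - 2)*(-1) = 0*(-1) = 0)
(-10*(-11))*V = -10*(-11)*0 = 110*0 = 0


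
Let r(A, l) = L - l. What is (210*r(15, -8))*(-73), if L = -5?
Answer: -45990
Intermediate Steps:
r(A, l) = -5 - l
(210*r(15, -8))*(-73) = (210*(-5 - 1*(-8)))*(-73) = (210*(-5 + 8))*(-73) = (210*3)*(-73) = 630*(-73) = -45990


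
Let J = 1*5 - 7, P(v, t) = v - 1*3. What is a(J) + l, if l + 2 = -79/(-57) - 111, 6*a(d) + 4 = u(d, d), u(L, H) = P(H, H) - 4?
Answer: -12971/114 ≈ -113.78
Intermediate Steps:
P(v, t) = -3 + v (P(v, t) = v - 3 = -3 + v)
u(L, H) = -7 + H (u(L, H) = (-3 + H) - 4 = -7 + H)
J = -2 (J = 5 - 7 = -2)
a(d) = -11/6 + d/6 (a(d) = -⅔ + (-7 + d)/6 = -⅔ + (-7/6 + d/6) = -11/6 + d/6)
l = -6362/57 (l = -2 + (-79/(-57) - 111) = -2 + (-79*(-1/57) - 111) = -2 + (79/57 - 111) = -2 - 6248/57 = -6362/57 ≈ -111.61)
a(J) + l = (-11/6 + (⅙)*(-2)) - 6362/57 = (-11/6 - ⅓) - 6362/57 = -13/6 - 6362/57 = -12971/114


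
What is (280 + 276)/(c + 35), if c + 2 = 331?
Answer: 139/91 ≈ 1.5275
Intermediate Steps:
c = 329 (c = -2 + 331 = 329)
(280 + 276)/(c + 35) = (280 + 276)/(329 + 35) = 556/364 = 556*(1/364) = 139/91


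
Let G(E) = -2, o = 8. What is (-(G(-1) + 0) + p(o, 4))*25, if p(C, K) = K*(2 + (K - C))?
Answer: -150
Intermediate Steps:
p(C, K) = K*(2 + K - C)
(-(G(-1) + 0) + p(o, 4))*25 = (-(-2 + 0) + 4*(2 + 4 - 1*8))*25 = (-1*(-2) + 4*(2 + 4 - 8))*25 = (2 + 4*(-2))*25 = (2 - 8)*25 = -6*25 = -150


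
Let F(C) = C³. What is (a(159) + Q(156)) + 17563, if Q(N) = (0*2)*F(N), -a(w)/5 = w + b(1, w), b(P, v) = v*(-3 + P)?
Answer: 18358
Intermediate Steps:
a(w) = 5*w (a(w) = -5*(w + w*(-3 + 1)) = -5*(w + w*(-2)) = -5*(w - 2*w) = -(-5)*w = 5*w)
Q(N) = 0 (Q(N) = (0*2)*N³ = 0*N³ = 0)
(a(159) + Q(156)) + 17563 = (5*159 + 0) + 17563 = (795 + 0) + 17563 = 795 + 17563 = 18358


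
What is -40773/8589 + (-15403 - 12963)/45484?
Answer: -349692451/65110346 ≈ -5.3708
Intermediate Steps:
-40773/8589 + (-15403 - 12963)/45484 = -40773*1/8589 - 28366*1/45484 = -13591/2863 - 14183/22742 = -349692451/65110346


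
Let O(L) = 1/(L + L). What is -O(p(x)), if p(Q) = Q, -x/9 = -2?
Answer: -1/36 ≈ -0.027778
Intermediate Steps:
x = 18 (x = -9*(-2) = 18)
O(L) = 1/(2*L)
-O(p(x)) = -1/(2*18) = -1*1/36 = -1/36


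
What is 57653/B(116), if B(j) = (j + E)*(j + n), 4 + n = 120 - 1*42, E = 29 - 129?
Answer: 57653/3040 ≈ 18.965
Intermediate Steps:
E = -100
n = 74 (n = -4 + (120 - 1*42) = -4 + (120 - 42) = -4 + 78 = 74)
B(j) = (-100 + j)*(74 + j) (B(j) = (j - 100)*(j + 74) = (-100 + j)*(74 + j))
57653/B(116) = 57653/(-7400 + 116**2 - 26*116) = 57653/(-7400 + 13456 - 3016) = 57653/3040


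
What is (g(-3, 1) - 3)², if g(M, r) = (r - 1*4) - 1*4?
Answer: 100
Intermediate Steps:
g(M, r) = -8 + r (g(M, r) = (r - 4) - 4 = (-4 + r) - 4 = -8 + r)
(g(-3, 1) - 3)² = ((-8 + 1) - 3)² = (-7 - 3)² = (-10)² = 100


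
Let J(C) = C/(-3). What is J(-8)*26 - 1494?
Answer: -4274/3 ≈ -1424.7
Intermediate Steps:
J(C) = -C/3 (J(C) = C*(-1/3) = -C/3)
J(-8)*26 - 1494 = -1/3*(-8)*26 - 1494 = (8/3)*26 - 1494 = 208/3 - 1494 = -4274/3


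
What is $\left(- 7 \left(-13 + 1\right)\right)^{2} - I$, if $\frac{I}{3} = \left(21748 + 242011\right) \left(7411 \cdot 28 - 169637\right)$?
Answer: $-29966444211$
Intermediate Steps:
$I = 29966451267$ ($I = 3 \left(21748 + 242011\right) \left(7411 \cdot 28 - 169637\right) = 3 \cdot 263759 \left(207508 - 169637\right) = 3 \cdot 263759 \cdot 37871 = 3 \cdot 9988817089 = 29966451267$)
$\left(- 7 \left(-13 + 1\right)\right)^{2} - I = \left(- 7 \left(-13 + 1\right)\right)^{2} - 29966451267 = \left(\left(-7\right) \left(-12\right)\right)^{2} - 29966451267 = 84^{2} - 29966451267 = 7056 - 29966451267 = -29966444211$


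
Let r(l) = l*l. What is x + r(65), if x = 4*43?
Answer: 4397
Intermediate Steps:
r(l) = l**2
x = 172
x + r(65) = 172 + 65**2 = 172 + 4225 = 4397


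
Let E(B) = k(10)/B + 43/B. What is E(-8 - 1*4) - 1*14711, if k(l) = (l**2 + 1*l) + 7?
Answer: -44173/3 ≈ -14724.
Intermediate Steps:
k(l) = 7 + l + l**2 (k(l) = (l**2 + l) + 7 = (l + l**2) + 7 = 7 + l + l**2)
E(B) = 160/B (E(B) = (7 + 10 + 10**2)/B + 43/B = (7 + 10 + 100)/B + 43/B = 117/B + 43/B = 160/B)
E(-8 - 1*4) - 1*14711 = 160/(-8 - 1*4) - 1*14711 = 160/(-8 - 4) - 14711 = 160/(-12) - 14711 = 160*(-1/12) - 14711 = -40/3 - 14711 = -44173/3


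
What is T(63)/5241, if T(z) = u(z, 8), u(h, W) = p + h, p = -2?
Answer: 61/5241 ≈ 0.011639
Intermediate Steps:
u(h, W) = -2 + h
T(z) = -2 + z
T(63)/5241 = (-2 + 63)/5241 = 61*(1/5241) = 61/5241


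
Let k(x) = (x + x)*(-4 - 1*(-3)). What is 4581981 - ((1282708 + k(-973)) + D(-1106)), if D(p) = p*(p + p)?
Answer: 850855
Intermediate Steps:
D(p) = 2*p**2 (D(p) = p*(2*p) = 2*p**2)
k(x) = -2*x (k(x) = (2*x)*(-4 + 3) = (2*x)*(-1) = -2*x)
4581981 - ((1282708 + k(-973)) + D(-1106)) = 4581981 - ((1282708 - 2*(-973)) + 2*(-1106)**2) = 4581981 - ((1282708 + 1946) + 2*1223236) = 4581981 - (1284654 + 2446472) = 4581981 - 1*3731126 = 4581981 - 3731126 = 850855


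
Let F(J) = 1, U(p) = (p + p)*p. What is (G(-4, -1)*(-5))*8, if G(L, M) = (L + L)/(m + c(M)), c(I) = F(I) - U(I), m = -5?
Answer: -160/3 ≈ -53.333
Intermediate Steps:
U(p) = 2*p² (U(p) = (2*p)*p = 2*p²)
c(I) = 1 - 2*I²
G(L, M) = 2*L/(-4 - 2*M²) (G(L, M) = (L + L)/(-5 + (1 - 2*M²)) = (2*L)/(-4 - 2*M²) = 2*L/(-4 - 2*M²))
(G(-4, -1)*(-5))*8 = (-1*(-4)/(2 + (-1)²)*(-5))*8 = (-1*(-4)/(2 + 1)*(-5))*8 = (-1*(-4)/3*(-5))*8 = (-1*(-4)*⅓*(-5))*8 = ((4/3)*(-5))*8 = -20/3*8 = -160/3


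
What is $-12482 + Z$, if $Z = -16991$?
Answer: $-29473$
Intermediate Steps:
$-12482 + Z = -12482 - 16991 = -29473$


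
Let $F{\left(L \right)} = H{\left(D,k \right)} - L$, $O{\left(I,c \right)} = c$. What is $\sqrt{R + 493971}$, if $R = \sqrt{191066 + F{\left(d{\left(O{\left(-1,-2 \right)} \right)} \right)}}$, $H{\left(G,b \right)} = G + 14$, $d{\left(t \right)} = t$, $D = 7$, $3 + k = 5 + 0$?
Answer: $\sqrt{493971 + \sqrt{191089}} \approx 703.14$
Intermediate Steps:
$k = 2$ ($k = -3 + \left(5 + 0\right) = -3 + 5 = 2$)
$H{\left(G,b \right)} = 14 + G$
$F{\left(L \right)} = 21 - L$ ($F{\left(L \right)} = \left(14 + 7\right) - L = 21 - L$)
$R = \sqrt{191089}$ ($R = \sqrt{191066 + \left(21 - -2\right)} = \sqrt{191066 + \left(21 + 2\right)} = \sqrt{191066 + 23} = \sqrt{191089} \approx 437.14$)
$\sqrt{R + 493971} = \sqrt{\sqrt{191089} + 493971} = \sqrt{493971 + \sqrt{191089}}$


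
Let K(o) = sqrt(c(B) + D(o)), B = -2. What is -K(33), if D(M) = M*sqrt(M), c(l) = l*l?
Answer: -sqrt(4 + 33*sqrt(33)) ≈ -13.913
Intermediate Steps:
c(l) = l**2
D(M) = M**(3/2)
K(o) = sqrt(4 + o**(3/2)) (K(o) = sqrt((-2)**2 + o**(3/2)) = sqrt(4 + o**(3/2)))
-K(33) = -sqrt(4 + 33**(3/2)) = -sqrt(4 + 33*sqrt(33))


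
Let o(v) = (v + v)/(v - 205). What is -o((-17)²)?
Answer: -289/42 ≈ -6.8810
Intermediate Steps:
o(v) = 2*v/(-205 + v) (o(v) = (2*v)/(-205 + v) = 2*v/(-205 + v))
-o((-17)²) = -2*(-17)²/(-205 + (-17)²) = -2*289/(-205 + 289) = -2*289/84 = -1*289/42 = -289/42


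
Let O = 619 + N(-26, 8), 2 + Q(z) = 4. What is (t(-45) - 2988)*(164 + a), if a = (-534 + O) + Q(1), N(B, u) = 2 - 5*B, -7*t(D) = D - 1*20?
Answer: -7985933/7 ≈ -1.1408e+6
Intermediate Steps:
t(D) = 20/7 - D/7 (t(D) = -(D - 1*20)/7 = -(D - 20)/7 = -(-20 + D)/7 = 20/7 - D/7)
Q(z) = 2 (Q(z) = -2 + 4 = 2)
O = 751 (O = 619 + (2 - 5*(-26)) = 619 + (2 + 130) = 619 + 132 = 751)
a = 219 (a = (-534 + 751) + 2 = 217 + 2 = 219)
(t(-45) - 2988)*(164 + a) = ((20/7 - 1/7*(-45)) - 2988)*(164 + 219) = ((20/7 + 45/7) - 2988)*383 = (65/7 - 2988)*383 = -20851/7*383 = -7985933/7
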